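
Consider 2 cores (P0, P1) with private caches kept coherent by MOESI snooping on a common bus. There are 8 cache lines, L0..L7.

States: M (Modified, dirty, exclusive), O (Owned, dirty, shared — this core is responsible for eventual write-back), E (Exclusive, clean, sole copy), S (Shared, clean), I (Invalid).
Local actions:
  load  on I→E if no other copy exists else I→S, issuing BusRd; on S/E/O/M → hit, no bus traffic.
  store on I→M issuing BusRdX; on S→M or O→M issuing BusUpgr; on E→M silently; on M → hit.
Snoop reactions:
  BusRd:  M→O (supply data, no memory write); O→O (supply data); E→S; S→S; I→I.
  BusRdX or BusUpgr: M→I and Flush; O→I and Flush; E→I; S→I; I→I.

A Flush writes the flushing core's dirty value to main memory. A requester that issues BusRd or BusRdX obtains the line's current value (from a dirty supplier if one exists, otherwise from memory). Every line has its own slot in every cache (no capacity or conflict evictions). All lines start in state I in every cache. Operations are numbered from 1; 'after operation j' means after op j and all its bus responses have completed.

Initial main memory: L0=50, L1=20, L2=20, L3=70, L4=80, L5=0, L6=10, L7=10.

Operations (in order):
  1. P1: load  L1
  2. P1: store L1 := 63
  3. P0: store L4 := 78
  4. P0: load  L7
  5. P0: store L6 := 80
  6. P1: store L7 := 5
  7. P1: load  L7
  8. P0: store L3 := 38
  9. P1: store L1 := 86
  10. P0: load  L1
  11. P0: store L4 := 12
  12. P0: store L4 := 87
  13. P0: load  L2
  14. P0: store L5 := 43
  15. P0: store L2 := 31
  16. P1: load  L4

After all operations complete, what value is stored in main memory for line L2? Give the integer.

memory[L2] = 20

step 1: P1: load  L1  ⟶  IE  (L1)  txn=BusRd  M[L1]=20
step 2: P1: store L1 := 63  ⟶  IM  (L1)  txn=∅  M[L1]=20
step 3: P0: store L4 := 78  ⟶  MI  (L4)  txn=BusRdX  M[L4]=80
step 4: P0: load  L7  ⟶  EI  (L7)  txn=BusRd  M[L7]=10
step 5: P0: store L6 := 80  ⟶  MI  (L6)  txn=BusRdX  M[L6]=10
step 6: P1: store L7 := 5  ⟶  IM  (L7)  txn=BusRdX  M[L7]=10
step 7: P1: load  L7  ⟶  IM  (L7)  txn=∅  M[L7]=10
step 8: P0: store L3 := 38  ⟶  MI  (L3)  txn=BusRdX  M[L3]=70
step 9: P1: store L1 := 86  ⟶  IM  (L1)  txn=∅  M[L1]=20
step 10: P0: load  L1  ⟶  SO  (L1)  txn=BusRd  M[L1]=20
step 11: P0: store L4 := 12  ⟶  MI  (L4)  txn=∅  M[L4]=80
step 12: P0: store L4 := 87  ⟶  MI  (L4)  txn=∅  M[L4]=80
step 13: P0: load  L2  ⟶  EI  (L2)  txn=BusRd  M[L2]=20
step 14: P0: store L5 := 43  ⟶  MI  (L5)  txn=BusRdX  M[L5]=0
step 15: P0: store L2 := 31  ⟶  MI  (L2)  txn=∅  M[L2]=20
step 16: P1: load  L4  ⟶  OS  (L4)  txn=BusRd  M[L4]=80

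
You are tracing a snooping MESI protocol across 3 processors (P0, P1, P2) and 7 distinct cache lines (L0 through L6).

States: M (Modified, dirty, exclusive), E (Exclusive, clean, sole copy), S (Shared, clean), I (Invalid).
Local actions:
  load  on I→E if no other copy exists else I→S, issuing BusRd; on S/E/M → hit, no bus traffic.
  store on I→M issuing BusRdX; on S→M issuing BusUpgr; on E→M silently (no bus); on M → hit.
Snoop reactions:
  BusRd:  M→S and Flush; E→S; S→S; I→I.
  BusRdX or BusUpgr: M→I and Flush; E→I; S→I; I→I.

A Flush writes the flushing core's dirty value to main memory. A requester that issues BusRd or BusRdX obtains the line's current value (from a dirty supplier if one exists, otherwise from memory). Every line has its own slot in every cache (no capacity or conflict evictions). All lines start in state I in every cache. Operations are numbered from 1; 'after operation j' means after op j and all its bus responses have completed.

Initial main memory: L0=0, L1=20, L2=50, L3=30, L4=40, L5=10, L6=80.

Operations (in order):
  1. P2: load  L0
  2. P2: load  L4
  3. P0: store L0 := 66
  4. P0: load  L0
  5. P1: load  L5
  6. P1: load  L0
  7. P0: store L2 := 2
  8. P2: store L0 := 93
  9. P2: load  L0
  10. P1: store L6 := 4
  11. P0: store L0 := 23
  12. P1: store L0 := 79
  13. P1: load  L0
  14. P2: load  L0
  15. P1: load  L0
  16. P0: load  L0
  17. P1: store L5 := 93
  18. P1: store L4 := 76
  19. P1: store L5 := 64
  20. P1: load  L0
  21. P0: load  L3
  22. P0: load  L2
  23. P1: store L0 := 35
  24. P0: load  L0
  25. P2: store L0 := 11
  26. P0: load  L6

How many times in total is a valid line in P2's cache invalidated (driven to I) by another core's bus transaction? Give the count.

  op1 P2: load  L0 → I/I/E on L0; bus BusRd; mem=0
  op2 P2: load  L4 → I/I/E on L4; bus BusRd; mem=40
  op3 P0: store L0 := 66 → M/I/I on L0; bus BusRdX; mem=0
  op4 P0: load  L0 → M/I/I on L0; bus (none); mem=0
  op5 P1: load  L5 → I/E/I on L5; bus BusRd; mem=10
  op6 P1: load  L0 → S/S/I on L0; bus BusRd Flush; mem=66
  op7 P0: store L2 := 2 → M/I/I on L2; bus BusRdX; mem=50
  op8 P2: store L0 := 93 → I/I/M on L0; bus BusRdX; mem=66
  op9 P2: load  L0 → I/I/M on L0; bus (none); mem=66
  op10 P1: store L6 := 4 → I/M/I on L6; bus BusRdX; mem=80
  op11 P0: store L0 := 23 → M/I/I on L0; bus BusRdX Flush; mem=93
  op12 P1: store L0 := 79 → I/M/I on L0; bus BusRdX Flush; mem=23
  op13 P1: load  L0 → I/M/I on L0; bus (none); mem=23
  op14 P2: load  L0 → I/S/S on L0; bus BusRd Flush; mem=79
  op15 P1: load  L0 → I/S/S on L0; bus (none); mem=79
  op16 P0: load  L0 → S/S/S on L0; bus BusRd; mem=79
  op17 P1: store L5 := 93 → I/M/I on L5; bus (none); mem=10
  op18 P1: store L4 := 76 → I/M/I on L4; bus BusRdX; mem=40
  op19 P1: store L5 := 64 → I/M/I on L5; bus (none); mem=10
  op20 P1: load  L0 → S/S/S on L0; bus (none); mem=79
  op21 P0: load  L3 → E/I/I on L3; bus BusRd; mem=30
  op22 P0: load  L2 → M/I/I on L2; bus (none); mem=50
  op23 P1: store L0 := 35 → I/M/I on L0; bus BusUpgr; mem=79
  op24 P0: load  L0 → S/S/I on L0; bus BusRd Flush; mem=35
  op25 P2: store L0 := 11 → I/I/M on L0; bus BusRdX; mem=35
  op26 P0: load  L6 → S/S/I on L6; bus BusRd Flush; mem=4

invalidations = 4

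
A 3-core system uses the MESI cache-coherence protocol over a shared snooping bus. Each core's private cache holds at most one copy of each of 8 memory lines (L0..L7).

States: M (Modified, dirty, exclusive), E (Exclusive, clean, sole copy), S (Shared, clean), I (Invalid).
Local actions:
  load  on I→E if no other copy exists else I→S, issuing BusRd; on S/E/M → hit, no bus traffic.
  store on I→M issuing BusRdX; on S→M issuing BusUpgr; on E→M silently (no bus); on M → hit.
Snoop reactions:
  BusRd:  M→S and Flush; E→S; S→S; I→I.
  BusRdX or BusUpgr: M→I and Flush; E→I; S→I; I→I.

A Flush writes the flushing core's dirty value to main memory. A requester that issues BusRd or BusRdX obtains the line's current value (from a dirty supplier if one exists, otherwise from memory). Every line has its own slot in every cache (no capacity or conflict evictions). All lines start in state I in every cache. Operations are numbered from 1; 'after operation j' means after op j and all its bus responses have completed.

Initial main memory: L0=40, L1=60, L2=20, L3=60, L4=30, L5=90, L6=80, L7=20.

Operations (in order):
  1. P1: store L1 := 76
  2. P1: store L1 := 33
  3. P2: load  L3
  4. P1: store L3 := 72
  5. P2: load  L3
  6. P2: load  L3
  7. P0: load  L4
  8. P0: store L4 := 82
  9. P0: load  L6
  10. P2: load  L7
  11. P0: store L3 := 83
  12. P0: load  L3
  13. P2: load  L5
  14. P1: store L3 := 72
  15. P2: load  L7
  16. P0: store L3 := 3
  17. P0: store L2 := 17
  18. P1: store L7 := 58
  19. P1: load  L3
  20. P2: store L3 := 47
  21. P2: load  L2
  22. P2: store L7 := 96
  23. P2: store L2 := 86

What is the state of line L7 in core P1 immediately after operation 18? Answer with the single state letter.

  op1 P1: store L1 := 76 → I/M/I on L1; bus BusRdX; mem=60
  op2 P1: store L1 := 33 → I/M/I on L1; bus (none); mem=60
  op3 P2: load  L3 → I/I/E on L3; bus BusRd; mem=60
  op4 P1: store L3 := 72 → I/M/I on L3; bus BusRdX; mem=60
  op5 P2: load  L3 → I/S/S on L3; bus BusRd Flush; mem=72
  op6 P2: load  L3 → I/S/S on L3; bus (none); mem=72
  op7 P0: load  L4 → E/I/I on L4; bus BusRd; mem=30
  op8 P0: store L4 := 82 → M/I/I on L4; bus (none); mem=30
  op9 P0: load  L6 → E/I/I on L6; bus BusRd; mem=80
  op10 P2: load  L7 → I/I/E on L7; bus BusRd; mem=20
  op11 P0: store L3 := 83 → M/I/I on L3; bus BusRdX; mem=72
  op12 P0: load  L3 → M/I/I on L3; bus (none); mem=72
  op13 P2: load  L5 → I/I/E on L5; bus BusRd; mem=90
  op14 P1: store L3 := 72 → I/M/I on L3; bus BusRdX Flush; mem=83
  op15 P2: load  L7 → I/I/E on L7; bus (none); mem=20
  op16 P0: store L3 := 3 → M/I/I on L3; bus BusRdX Flush; mem=72
  op17 P0: store L2 := 17 → M/I/I on L2; bus BusRdX; mem=20
  op18 P1: store L7 := 58 → I/M/I on L7; bus BusRdX; mem=20
  op19 P1: load  L3 → S/S/I on L3; bus BusRd Flush; mem=3
  op20 P2: store L3 := 47 → I/I/M on L3; bus BusRdX; mem=3
  op21 P2: load  L2 → S/I/S on L2; bus BusRd Flush; mem=17
  op22 P2: store L7 := 96 → I/I/M on L7; bus BusRdX Flush; mem=58
  op23 P2: store L2 := 86 → I/I/M on L2; bus BusUpgr; mem=17

state = M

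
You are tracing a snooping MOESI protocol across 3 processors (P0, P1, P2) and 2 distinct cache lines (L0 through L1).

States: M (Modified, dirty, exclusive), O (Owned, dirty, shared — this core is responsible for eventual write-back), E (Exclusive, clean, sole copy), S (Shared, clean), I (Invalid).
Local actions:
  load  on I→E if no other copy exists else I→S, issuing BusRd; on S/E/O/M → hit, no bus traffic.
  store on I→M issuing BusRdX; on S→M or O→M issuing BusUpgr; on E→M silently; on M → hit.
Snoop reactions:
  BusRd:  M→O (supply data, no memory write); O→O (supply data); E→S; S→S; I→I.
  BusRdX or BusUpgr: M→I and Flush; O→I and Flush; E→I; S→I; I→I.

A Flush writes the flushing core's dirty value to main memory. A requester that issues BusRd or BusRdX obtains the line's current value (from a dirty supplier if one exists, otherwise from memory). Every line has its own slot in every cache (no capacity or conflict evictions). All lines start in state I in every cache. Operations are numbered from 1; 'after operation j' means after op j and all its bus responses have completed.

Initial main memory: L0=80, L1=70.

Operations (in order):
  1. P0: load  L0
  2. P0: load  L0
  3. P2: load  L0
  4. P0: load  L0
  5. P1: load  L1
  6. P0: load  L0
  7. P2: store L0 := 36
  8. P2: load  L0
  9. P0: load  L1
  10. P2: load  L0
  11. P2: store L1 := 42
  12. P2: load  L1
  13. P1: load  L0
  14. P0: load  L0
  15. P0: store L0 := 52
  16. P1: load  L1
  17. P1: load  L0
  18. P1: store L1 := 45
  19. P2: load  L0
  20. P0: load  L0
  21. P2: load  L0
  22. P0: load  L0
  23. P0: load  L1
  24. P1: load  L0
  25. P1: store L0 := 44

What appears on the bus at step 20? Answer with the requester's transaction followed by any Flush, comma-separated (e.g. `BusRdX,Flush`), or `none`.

bus = none

[1] P0: load  L0 | P0:E(80), P1:I, P2:I | bus: BusRd
[2] P0: load  L0 | P0:E(80), P1:I, P2:I | bus: none
[3] P2: load  L0 | P0:S(80), P1:I, P2:S(80) | bus: BusRd
[4] P0: load  L0 | P0:S(80), P1:I, P2:S(80) | bus: none
[5] P1: load  L1 | P0:I, P1:E(70), P2:I | bus: BusRd
[6] P0: load  L0 | P0:S(80), P1:I, P2:S(80) | bus: none
[7] P2: store L0 := 36 | P0:I, P1:I, P2:M(36) | bus: BusUpgr
[8] P2: load  L0 | P0:I, P1:I, P2:M(36) | bus: none
[9] P0: load  L1 | P0:S(70), P1:S(70), P2:I | bus: BusRd
[10] P2: load  L0 | P0:I, P1:I, P2:M(36) | bus: none
[11] P2: store L1 := 42 | P0:I, P1:I, P2:M(42) | bus: BusRdX
[12] P2: load  L1 | P0:I, P1:I, P2:M(42) | bus: none
[13] P1: load  L0 | P0:I, P1:S(36), P2:O(36) | bus: BusRd
[14] P0: load  L0 | P0:S(36), P1:S(36), P2:O(36) | bus: BusRd
[15] P0: store L0 := 52 | P0:M(52), P1:I, P2:I | bus: BusUpgr,Flush
[16] P1: load  L1 | P0:I, P1:S(42), P2:O(42) | bus: BusRd
[17] P1: load  L0 | P0:O(52), P1:S(52), P2:I | bus: BusRd
[18] P1: store L1 := 45 | P0:I, P1:M(45), P2:I | bus: BusUpgr,Flush
[19] P2: load  L0 | P0:O(52), P1:S(52), P2:S(52) | bus: BusRd
[20] P0: load  L0 | P0:O(52), P1:S(52), P2:S(52) | bus: none
[21] P2: load  L0 | P0:O(52), P1:S(52), P2:S(52) | bus: none
[22] P0: load  L0 | P0:O(52), P1:S(52), P2:S(52) | bus: none
[23] P0: load  L1 | P0:S(45), P1:O(45), P2:I | bus: BusRd
[24] P1: load  L0 | P0:O(52), P1:S(52), P2:S(52) | bus: none
[25] P1: store L0 := 44 | P0:I, P1:M(44), P2:I | bus: BusUpgr,Flush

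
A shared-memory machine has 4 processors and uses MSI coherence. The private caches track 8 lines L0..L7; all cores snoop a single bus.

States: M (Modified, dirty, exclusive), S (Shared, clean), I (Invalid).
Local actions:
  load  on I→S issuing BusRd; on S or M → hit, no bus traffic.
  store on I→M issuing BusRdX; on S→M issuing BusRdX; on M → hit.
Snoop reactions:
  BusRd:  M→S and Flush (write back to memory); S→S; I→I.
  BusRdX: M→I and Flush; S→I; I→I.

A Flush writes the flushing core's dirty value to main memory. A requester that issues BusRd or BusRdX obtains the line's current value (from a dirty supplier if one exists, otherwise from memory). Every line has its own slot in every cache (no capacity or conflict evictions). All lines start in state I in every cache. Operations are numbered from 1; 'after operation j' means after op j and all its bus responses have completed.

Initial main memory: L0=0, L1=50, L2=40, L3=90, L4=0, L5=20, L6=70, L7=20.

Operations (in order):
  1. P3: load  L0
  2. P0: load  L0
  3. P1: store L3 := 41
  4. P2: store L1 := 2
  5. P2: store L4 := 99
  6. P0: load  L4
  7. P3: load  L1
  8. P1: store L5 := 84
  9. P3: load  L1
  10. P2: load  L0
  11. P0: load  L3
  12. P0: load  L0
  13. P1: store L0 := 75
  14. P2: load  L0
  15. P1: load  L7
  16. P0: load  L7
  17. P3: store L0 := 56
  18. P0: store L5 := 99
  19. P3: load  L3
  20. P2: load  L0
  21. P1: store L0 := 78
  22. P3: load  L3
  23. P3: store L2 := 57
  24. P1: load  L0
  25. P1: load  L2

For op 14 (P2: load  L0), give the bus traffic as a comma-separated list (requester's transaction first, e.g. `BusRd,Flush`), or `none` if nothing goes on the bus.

1. P3: load  L0  bus=[BusRd]  L0: P0=I P1=I P2=I P3=S  mem[L0]=0
2. P0: load  L0  bus=[BusRd]  L0: P0=S P1=I P2=I P3=S  mem[L0]=0
3. P1: store L3 := 41  bus=[BusRdX]  L3: P0=I P1=M P2=I P3=I  mem[L3]=90
4. P2: store L1 := 2  bus=[BusRdX]  L1: P0=I P1=I P2=M P3=I  mem[L1]=50
5. P2: store L4 := 99  bus=[BusRdX]  L4: P0=I P1=I P2=M P3=I  mem[L4]=0
6. P0: load  L4  bus=[BusRd,Flush]  L4: P0=S P1=I P2=S P3=I  mem[L4]=99
7. P3: load  L1  bus=[BusRd,Flush]  L1: P0=I P1=I P2=S P3=S  mem[L1]=2
8. P1: store L5 := 84  bus=[BusRdX]  L5: P0=I P1=M P2=I P3=I  mem[L5]=20
9. P3: load  L1  bus=[-]  L1: P0=I P1=I P2=S P3=S  mem[L1]=2
10. P2: load  L0  bus=[BusRd]  L0: P0=S P1=I P2=S P3=S  mem[L0]=0
11. P0: load  L3  bus=[BusRd,Flush]  L3: P0=S P1=S P2=I P3=I  mem[L3]=41
12. P0: load  L0  bus=[-]  L0: P0=S P1=I P2=S P3=S  mem[L0]=0
13. P1: store L0 := 75  bus=[BusRdX]  L0: P0=I P1=M P2=I P3=I  mem[L0]=0
14. P2: load  L0  bus=[BusRd,Flush]  L0: P0=I P1=S P2=S P3=I  mem[L0]=75
15. P1: load  L7  bus=[BusRd]  L7: P0=I P1=S P2=I P3=I  mem[L7]=20
16. P0: load  L7  bus=[BusRd]  L7: P0=S P1=S P2=I P3=I  mem[L7]=20
17. P3: store L0 := 56  bus=[BusRdX]  L0: P0=I P1=I P2=I P3=M  mem[L0]=75
18. P0: store L5 := 99  bus=[BusRdX,Flush]  L5: P0=M P1=I P2=I P3=I  mem[L5]=84
19. P3: load  L3  bus=[BusRd]  L3: P0=S P1=S P2=I P3=S  mem[L3]=41
20. P2: load  L0  bus=[BusRd,Flush]  L0: P0=I P1=I P2=S P3=S  mem[L0]=56
21. P1: store L0 := 78  bus=[BusRdX]  L0: P0=I P1=M P2=I P3=I  mem[L0]=56
22. P3: load  L3  bus=[-]  L3: P0=S P1=S P2=I P3=S  mem[L3]=41
23. P3: store L2 := 57  bus=[BusRdX]  L2: P0=I P1=I P2=I P3=M  mem[L2]=40
24. P1: load  L0  bus=[-]  L0: P0=I P1=M P2=I P3=I  mem[L0]=56
25. P1: load  L2  bus=[BusRd,Flush]  L2: P0=I P1=S P2=I P3=S  mem[L2]=57

bus = BusRd,Flush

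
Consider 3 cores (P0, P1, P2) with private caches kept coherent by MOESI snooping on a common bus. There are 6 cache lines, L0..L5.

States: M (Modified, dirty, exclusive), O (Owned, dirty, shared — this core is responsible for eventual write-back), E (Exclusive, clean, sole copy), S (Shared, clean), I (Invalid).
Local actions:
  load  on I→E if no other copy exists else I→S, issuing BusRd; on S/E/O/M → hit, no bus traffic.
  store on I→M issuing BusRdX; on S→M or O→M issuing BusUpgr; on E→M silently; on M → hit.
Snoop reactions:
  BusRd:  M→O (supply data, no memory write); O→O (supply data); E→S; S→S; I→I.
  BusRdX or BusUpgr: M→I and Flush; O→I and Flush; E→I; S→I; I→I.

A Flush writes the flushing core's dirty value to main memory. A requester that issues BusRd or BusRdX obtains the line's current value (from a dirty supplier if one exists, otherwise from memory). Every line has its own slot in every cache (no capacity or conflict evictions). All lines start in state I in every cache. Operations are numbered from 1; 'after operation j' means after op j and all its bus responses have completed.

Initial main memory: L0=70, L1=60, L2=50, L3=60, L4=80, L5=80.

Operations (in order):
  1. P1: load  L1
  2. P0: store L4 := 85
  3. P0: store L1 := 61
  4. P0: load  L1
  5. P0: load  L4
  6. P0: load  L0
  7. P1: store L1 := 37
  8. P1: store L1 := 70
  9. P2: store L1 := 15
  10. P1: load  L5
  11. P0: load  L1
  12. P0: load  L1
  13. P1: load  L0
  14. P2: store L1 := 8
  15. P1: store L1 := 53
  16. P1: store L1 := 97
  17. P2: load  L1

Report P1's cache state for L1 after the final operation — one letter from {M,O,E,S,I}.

state = O

  op1 P1: load  L1 → I/E/I on L1; bus BusRd; mem=60
  op2 P0: store L4 := 85 → M/I/I on L4; bus BusRdX; mem=80
  op3 P0: store L1 := 61 → M/I/I on L1; bus BusRdX; mem=60
  op4 P0: load  L1 → M/I/I on L1; bus (none); mem=60
  op5 P0: load  L4 → M/I/I on L4; bus (none); mem=80
  op6 P0: load  L0 → E/I/I on L0; bus BusRd; mem=70
  op7 P1: store L1 := 37 → I/M/I on L1; bus BusRdX Flush; mem=61
  op8 P1: store L1 := 70 → I/M/I on L1; bus (none); mem=61
  op9 P2: store L1 := 15 → I/I/M on L1; bus BusRdX Flush; mem=70
  op10 P1: load  L5 → I/E/I on L5; bus BusRd; mem=80
  op11 P0: load  L1 → S/I/O on L1; bus BusRd; mem=70
  op12 P0: load  L1 → S/I/O on L1; bus (none); mem=70
  op13 P1: load  L0 → S/S/I on L0; bus BusRd; mem=70
  op14 P2: store L1 := 8 → I/I/M on L1; bus BusUpgr; mem=70
  op15 P1: store L1 := 53 → I/M/I on L1; bus BusRdX Flush; mem=8
  op16 P1: store L1 := 97 → I/M/I on L1; bus (none); mem=8
  op17 P2: load  L1 → I/O/S on L1; bus BusRd; mem=8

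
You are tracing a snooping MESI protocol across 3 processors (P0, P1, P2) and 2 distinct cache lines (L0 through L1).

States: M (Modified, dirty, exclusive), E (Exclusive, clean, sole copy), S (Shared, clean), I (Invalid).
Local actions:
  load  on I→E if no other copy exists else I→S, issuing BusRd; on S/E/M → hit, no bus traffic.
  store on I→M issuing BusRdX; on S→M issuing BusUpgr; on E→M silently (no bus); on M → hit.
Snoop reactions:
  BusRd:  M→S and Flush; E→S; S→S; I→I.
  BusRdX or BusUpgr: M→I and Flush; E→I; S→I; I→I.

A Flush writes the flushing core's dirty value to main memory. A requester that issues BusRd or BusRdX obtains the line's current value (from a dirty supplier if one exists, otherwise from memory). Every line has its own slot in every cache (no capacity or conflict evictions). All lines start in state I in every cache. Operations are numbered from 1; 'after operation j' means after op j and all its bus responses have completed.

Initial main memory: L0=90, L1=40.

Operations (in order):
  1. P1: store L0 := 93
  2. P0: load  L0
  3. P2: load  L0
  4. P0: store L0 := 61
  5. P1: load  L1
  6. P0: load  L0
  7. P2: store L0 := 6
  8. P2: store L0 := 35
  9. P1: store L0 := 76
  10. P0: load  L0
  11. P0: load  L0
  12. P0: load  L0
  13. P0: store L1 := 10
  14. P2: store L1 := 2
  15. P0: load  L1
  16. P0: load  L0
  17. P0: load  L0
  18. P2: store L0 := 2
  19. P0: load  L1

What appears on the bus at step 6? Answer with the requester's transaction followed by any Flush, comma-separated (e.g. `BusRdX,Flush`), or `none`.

bus = none

[1] P1: store L0 := 93 | P0:I, P1:M(93), P2:I | bus: BusRdX
[2] P0: load  L0 | P0:S(93), P1:S(93), P2:I | bus: BusRd,Flush
[3] P2: load  L0 | P0:S(93), P1:S(93), P2:S(93) | bus: BusRd
[4] P0: store L0 := 61 | P0:M(61), P1:I, P2:I | bus: BusUpgr
[5] P1: load  L1 | P0:I, P1:E(40), P2:I | bus: BusRd
[6] P0: load  L0 | P0:M(61), P1:I, P2:I | bus: none
[7] P2: store L0 := 6 | P0:I, P1:I, P2:M(6) | bus: BusRdX,Flush
[8] P2: store L0 := 35 | P0:I, P1:I, P2:M(35) | bus: none
[9] P1: store L0 := 76 | P0:I, P1:M(76), P2:I | bus: BusRdX,Flush
[10] P0: load  L0 | P0:S(76), P1:S(76), P2:I | bus: BusRd,Flush
[11] P0: load  L0 | P0:S(76), P1:S(76), P2:I | bus: none
[12] P0: load  L0 | P0:S(76), P1:S(76), P2:I | bus: none
[13] P0: store L1 := 10 | P0:M(10), P1:I, P2:I | bus: BusRdX
[14] P2: store L1 := 2 | P0:I, P1:I, P2:M(2) | bus: BusRdX,Flush
[15] P0: load  L1 | P0:S(2), P1:I, P2:S(2) | bus: BusRd,Flush
[16] P0: load  L0 | P0:S(76), P1:S(76), P2:I | bus: none
[17] P0: load  L0 | P0:S(76), P1:S(76), P2:I | bus: none
[18] P2: store L0 := 2 | P0:I, P1:I, P2:M(2) | bus: BusRdX
[19] P0: load  L1 | P0:S(2), P1:I, P2:S(2) | bus: none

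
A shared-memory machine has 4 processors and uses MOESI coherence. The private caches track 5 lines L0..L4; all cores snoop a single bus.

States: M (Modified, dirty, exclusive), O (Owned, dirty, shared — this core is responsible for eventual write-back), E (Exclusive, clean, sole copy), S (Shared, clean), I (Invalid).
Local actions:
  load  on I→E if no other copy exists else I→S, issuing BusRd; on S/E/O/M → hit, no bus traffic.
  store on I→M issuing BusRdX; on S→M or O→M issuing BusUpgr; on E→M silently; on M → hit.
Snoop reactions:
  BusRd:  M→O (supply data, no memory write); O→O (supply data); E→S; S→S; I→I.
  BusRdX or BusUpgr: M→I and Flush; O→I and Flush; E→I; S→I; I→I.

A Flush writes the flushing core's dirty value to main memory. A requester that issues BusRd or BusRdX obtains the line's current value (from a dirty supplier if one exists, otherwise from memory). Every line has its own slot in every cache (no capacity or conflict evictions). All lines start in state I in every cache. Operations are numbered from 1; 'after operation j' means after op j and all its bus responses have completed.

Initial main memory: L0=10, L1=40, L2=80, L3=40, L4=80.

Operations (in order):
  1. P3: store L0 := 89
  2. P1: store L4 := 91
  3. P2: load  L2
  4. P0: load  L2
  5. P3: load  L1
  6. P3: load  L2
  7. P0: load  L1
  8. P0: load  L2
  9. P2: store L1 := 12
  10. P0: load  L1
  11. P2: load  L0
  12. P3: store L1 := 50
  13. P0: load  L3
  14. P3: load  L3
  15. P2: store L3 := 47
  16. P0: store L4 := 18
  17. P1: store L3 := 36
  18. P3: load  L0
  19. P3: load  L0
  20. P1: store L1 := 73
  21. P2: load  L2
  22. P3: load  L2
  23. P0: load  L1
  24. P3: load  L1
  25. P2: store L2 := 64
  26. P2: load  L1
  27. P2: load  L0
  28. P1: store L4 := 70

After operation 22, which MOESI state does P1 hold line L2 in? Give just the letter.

1. P3: store L0 := 89  bus=[BusRdX]  L0: P0=I P1=I P2=I P3=M  mem[L0]=10
2. P1: store L4 := 91  bus=[BusRdX]  L4: P0=I P1=M P2=I P3=I  mem[L4]=80
3. P2: load  L2  bus=[BusRd]  L2: P0=I P1=I P2=E P3=I  mem[L2]=80
4. P0: load  L2  bus=[BusRd]  L2: P0=S P1=I P2=S P3=I  mem[L2]=80
5. P3: load  L1  bus=[BusRd]  L1: P0=I P1=I P2=I P3=E  mem[L1]=40
6. P3: load  L2  bus=[BusRd]  L2: P0=S P1=I P2=S P3=S  mem[L2]=80
7. P0: load  L1  bus=[BusRd]  L1: P0=S P1=I P2=I P3=S  mem[L1]=40
8. P0: load  L2  bus=[-]  L2: P0=S P1=I P2=S P3=S  mem[L2]=80
9. P2: store L1 := 12  bus=[BusRdX]  L1: P0=I P1=I P2=M P3=I  mem[L1]=40
10. P0: load  L1  bus=[BusRd]  L1: P0=S P1=I P2=O P3=I  mem[L1]=40
11. P2: load  L0  bus=[BusRd]  L0: P0=I P1=I P2=S P3=O  mem[L0]=10
12. P3: store L1 := 50  bus=[BusRdX,Flush]  L1: P0=I P1=I P2=I P3=M  mem[L1]=12
13. P0: load  L3  bus=[BusRd]  L3: P0=E P1=I P2=I P3=I  mem[L3]=40
14. P3: load  L3  bus=[BusRd]  L3: P0=S P1=I P2=I P3=S  mem[L3]=40
15. P2: store L3 := 47  bus=[BusRdX]  L3: P0=I P1=I P2=M P3=I  mem[L3]=40
16. P0: store L4 := 18  bus=[BusRdX,Flush]  L4: P0=M P1=I P2=I P3=I  mem[L4]=91
17. P1: store L3 := 36  bus=[BusRdX,Flush]  L3: P0=I P1=M P2=I P3=I  mem[L3]=47
18. P3: load  L0  bus=[-]  L0: P0=I P1=I P2=S P3=O  mem[L0]=10
19. P3: load  L0  bus=[-]  L0: P0=I P1=I P2=S P3=O  mem[L0]=10
20. P1: store L1 := 73  bus=[BusRdX,Flush]  L1: P0=I P1=M P2=I P3=I  mem[L1]=50
21. P2: load  L2  bus=[-]  L2: P0=S P1=I P2=S P3=S  mem[L2]=80
22. P3: load  L2  bus=[-]  L2: P0=S P1=I P2=S P3=S  mem[L2]=80
23. P0: load  L1  bus=[BusRd]  L1: P0=S P1=O P2=I P3=I  mem[L1]=50
24. P3: load  L1  bus=[BusRd]  L1: P0=S P1=O P2=I P3=S  mem[L1]=50
25. P2: store L2 := 64  bus=[BusUpgr]  L2: P0=I P1=I P2=M P3=I  mem[L2]=80
26. P2: load  L1  bus=[BusRd]  L1: P0=S P1=O P2=S P3=S  mem[L1]=50
27. P2: load  L0  bus=[-]  L0: P0=I P1=I P2=S P3=O  mem[L0]=10
28. P1: store L4 := 70  bus=[BusRdX,Flush]  L4: P0=I P1=M P2=I P3=I  mem[L4]=18

state = I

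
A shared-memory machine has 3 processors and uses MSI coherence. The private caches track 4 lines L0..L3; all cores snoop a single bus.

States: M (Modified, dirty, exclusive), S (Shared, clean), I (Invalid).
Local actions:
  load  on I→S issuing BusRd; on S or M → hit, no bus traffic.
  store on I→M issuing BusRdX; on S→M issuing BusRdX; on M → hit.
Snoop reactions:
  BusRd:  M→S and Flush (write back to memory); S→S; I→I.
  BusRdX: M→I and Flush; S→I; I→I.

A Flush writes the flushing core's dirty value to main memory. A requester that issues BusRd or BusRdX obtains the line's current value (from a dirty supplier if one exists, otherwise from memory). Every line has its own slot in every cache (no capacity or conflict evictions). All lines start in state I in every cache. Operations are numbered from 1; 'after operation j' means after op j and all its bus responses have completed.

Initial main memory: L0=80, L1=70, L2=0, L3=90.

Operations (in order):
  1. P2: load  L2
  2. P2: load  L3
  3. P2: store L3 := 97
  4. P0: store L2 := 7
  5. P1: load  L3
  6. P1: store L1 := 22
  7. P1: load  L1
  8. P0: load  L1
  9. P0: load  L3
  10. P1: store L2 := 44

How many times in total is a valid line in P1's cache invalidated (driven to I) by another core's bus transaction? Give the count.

invalidations = 0

1. P2: load  L2  bus=[BusRd]  L2: P0=I P1=I P2=S  mem[L2]=0
2. P2: load  L3  bus=[BusRd]  L3: P0=I P1=I P2=S  mem[L3]=90
3. P2: store L3 := 97  bus=[BusRdX]  L3: P0=I P1=I P2=M  mem[L3]=90
4. P0: store L2 := 7  bus=[BusRdX]  L2: P0=M P1=I P2=I  mem[L2]=0
5. P1: load  L3  bus=[BusRd,Flush]  L3: P0=I P1=S P2=S  mem[L3]=97
6. P1: store L1 := 22  bus=[BusRdX]  L1: P0=I P1=M P2=I  mem[L1]=70
7. P1: load  L1  bus=[-]  L1: P0=I P1=M P2=I  mem[L1]=70
8. P0: load  L1  bus=[BusRd,Flush]  L1: P0=S P1=S P2=I  mem[L1]=22
9. P0: load  L3  bus=[BusRd]  L3: P0=S P1=S P2=S  mem[L3]=97
10. P1: store L2 := 44  bus=[BusRdX,Flush]  L2: P0=I P1=M P2=I  mem[L2]=7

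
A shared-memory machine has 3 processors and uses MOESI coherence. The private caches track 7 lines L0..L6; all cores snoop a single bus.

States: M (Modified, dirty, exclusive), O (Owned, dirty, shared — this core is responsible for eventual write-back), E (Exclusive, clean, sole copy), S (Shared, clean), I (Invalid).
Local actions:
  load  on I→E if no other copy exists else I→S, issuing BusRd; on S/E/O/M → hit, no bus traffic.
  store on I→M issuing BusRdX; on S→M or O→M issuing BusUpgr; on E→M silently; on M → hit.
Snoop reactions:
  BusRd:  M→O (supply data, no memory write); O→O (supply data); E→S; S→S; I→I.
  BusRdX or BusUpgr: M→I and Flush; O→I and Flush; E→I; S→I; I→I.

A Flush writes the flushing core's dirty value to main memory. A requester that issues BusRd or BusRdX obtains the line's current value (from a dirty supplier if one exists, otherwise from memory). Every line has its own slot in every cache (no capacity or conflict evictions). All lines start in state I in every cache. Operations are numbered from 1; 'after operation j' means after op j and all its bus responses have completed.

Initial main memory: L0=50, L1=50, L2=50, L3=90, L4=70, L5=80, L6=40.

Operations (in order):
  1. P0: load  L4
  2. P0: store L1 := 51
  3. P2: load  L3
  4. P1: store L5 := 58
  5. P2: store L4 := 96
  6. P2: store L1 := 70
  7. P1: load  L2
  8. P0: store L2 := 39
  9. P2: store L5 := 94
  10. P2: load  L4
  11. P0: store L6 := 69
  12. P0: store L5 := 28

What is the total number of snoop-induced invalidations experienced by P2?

invalidations = 1

  op1 P0: load  L4 → E/I/I on L4; bus BusRd; mem=70
  op2 P0: store L1 := 51 → M/I/I on L1; bus BusRdX; mem=50
  op3 P2: load  L3 → I/I/E on L3; bus BusRd; mem=90
  op4 P1: store L5 := 58 → I/M/I on L5; bus BusRdX; mem=80
  op5 P2: store L4 := 96 → I/I/M on L4; bus BusRdX; mem=70
  op6 P2: store L1 := 70 → I/I/M on L1; bus BusRdX Flush; mem=51
  op7 P1: load  L2 → I/E/I on L2; bus BusRd; mem=50
  op8 P0: store L2 := 39 → M/I/I on L2; bus BusRdX; mem=50
  op9 P2: store L5 := 94 → I/I/M on L5; bus BusRdX Flush; mem=58
  op10 P2: load  L4 → I/I/M on L4; bus (none); mem=70
  op11 P0: store L6 := 69 → M/I/I on L6; bus BusRdX; mem=40
  op12 P0: store L5 := 28 → M/I/I on L5; bus BusRdX Flush; mem=94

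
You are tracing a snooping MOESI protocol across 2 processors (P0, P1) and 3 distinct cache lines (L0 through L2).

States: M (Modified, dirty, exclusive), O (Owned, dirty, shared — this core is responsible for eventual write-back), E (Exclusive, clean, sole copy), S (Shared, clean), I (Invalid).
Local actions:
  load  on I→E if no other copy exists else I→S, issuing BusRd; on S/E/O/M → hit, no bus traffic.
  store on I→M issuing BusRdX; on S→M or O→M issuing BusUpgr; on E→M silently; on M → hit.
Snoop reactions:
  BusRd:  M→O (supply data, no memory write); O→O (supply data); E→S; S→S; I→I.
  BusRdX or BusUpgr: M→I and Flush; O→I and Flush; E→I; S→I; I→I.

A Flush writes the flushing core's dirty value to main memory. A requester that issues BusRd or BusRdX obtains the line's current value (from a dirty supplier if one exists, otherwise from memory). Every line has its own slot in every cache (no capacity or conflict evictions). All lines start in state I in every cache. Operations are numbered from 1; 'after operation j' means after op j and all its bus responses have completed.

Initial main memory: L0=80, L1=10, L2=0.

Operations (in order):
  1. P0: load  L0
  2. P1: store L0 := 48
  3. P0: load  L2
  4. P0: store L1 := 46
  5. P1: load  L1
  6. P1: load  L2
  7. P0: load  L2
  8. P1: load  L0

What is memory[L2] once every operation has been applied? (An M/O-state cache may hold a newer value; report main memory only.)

memory[L2] = 0

  op1 P0: load  L0 → E/I on L0; bus BusRd; mem=80
  op2 P1: store L0 := 48 → I/M on L0; bus BusRdX; mem=80
  op3 P0: load  L2 → E/I on L2; bus BusRd; mem=0
  op4 P0: store L1 := 46 → M/I on L1; bus BusRdX; mem=10
  op5 P1: load  L1 → O/S on L1; bus BusRd; mem=10
  op6 P1: load  L2 → S/S on L2; bus BusRd; mem=0
  op7 P0: load  L2 → S/S on L2; bus (none); mem=0
  op8 P1: load  L0 → I/M on L0; bus (none); mem=80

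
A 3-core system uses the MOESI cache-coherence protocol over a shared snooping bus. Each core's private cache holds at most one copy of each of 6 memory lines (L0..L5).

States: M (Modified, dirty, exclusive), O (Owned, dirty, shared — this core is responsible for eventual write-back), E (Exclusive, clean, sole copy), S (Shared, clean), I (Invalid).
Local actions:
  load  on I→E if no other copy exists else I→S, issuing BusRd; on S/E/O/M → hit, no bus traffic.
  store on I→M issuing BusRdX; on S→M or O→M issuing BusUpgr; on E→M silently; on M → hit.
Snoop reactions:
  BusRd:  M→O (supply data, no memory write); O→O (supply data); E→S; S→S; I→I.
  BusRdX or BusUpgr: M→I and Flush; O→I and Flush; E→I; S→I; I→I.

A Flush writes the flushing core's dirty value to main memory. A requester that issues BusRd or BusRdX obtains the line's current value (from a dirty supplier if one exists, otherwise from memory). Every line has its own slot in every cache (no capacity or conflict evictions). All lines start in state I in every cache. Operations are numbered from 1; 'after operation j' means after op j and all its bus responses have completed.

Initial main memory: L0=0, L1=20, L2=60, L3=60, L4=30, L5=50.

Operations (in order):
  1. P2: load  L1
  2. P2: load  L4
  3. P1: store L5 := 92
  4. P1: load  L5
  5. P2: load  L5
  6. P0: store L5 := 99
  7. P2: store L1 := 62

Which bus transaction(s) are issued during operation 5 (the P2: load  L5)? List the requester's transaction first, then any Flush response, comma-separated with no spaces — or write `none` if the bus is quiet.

bus = BusRd

1. P2: load  L1  bus=[BusRd]  L1: P0=I P1=I P2=E  mem[L1]=20
2. P2: load  L4  bus=[BusRd]  L4: P0=I P1=I P2=E  mem[L4]=30
3. P1: store L5 := 92  bus=[BusRdX]  L5: P0=I P1=M P2=I  mem[L5]=50
4. P1: load  L5  bus=[-]  L5: P0=I P1=M P2=I  mem[L5]=50
5. P2: load  L5  bus=[BusRd]  L5: P0=I P1=O P2=S  mem[L5]=50
6. P0: store L5 := 99  bus=[BusRdX,Flush]  L5: P0=M P1=I P2=I  mem[L5]=92
7. P2: store L1 := 62  bus=[-]  L1: P0=I P1=I P2=M  mem[L1]=20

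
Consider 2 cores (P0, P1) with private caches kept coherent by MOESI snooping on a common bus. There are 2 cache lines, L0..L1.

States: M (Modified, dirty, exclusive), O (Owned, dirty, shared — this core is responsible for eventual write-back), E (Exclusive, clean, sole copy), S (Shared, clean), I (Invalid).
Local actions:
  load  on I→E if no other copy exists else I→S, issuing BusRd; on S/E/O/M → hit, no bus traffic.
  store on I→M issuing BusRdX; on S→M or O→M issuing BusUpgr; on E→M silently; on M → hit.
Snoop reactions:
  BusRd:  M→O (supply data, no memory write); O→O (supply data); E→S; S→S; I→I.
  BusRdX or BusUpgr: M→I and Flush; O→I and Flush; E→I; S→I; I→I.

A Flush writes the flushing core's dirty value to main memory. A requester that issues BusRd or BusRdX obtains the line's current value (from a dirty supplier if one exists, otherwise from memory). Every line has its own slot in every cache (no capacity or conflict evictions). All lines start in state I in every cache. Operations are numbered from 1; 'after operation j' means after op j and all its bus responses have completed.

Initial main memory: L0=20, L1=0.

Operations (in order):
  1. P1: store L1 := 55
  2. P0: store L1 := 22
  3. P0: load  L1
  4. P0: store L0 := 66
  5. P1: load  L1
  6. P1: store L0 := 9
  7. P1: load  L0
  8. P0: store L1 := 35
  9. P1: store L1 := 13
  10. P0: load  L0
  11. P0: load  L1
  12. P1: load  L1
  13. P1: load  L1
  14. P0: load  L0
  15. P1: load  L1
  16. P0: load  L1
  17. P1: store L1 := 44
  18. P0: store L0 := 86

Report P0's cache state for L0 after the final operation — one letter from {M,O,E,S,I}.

state = M

1. P1: store L1 := 55  bus=[BusRdX]  L1: P0=I P1=M  mem[L1]=0
2. P0: store L1 := 22  bus=[BusRdX,Flush]  L1: P0=M P1=I  mem[L1]=55
3. P0: load  L1  bus=[-]  L1: P0=M P1=I  mem[L1]=55
4. P0: store L0 := 66  bus=[BusRdX]  L0: P0=M P1=I  mem[L0]=20
5. P1: load  L1  bus=[BusRd]  L1: P0=O P1=S  mem[L1]=55
6. P1: store L0 := 9  bus=[BusRdX,Flush]  L0: P0=I P1=M  mem[L0]=66
7. P1: load  L0  bus=[-]  L0: P0=I P1=M  mem[L0]=66
8. P0: store L1 := 35  bus=[BusUpgr]  L1: P0=M P1=I  mem[L1]=55
9. P1: store L1 := 13  bus=[BusRdX,Flush]  L1: P0=I P1=M  mem[L1]=35
10. P0: load  L0  bus=[BusRd]  L0: P0=S P1=O  mem[L0]=66
11. P0: load  L1  bus=[BusRd]  L1: P0=S P1=O  mem[L1]=35
12. P1: load  L1  bus=[-]  L1: P0=S P1=O  mem[L1]=35
13. P1: load  L1  bus=[-]  L1: P0=S P1=O  mem[L1]=35
14. P0: load  L0  bus=[-]  L0: P0=S P1=O  mem[L0]=66
15. P1: load  L1  bus=[-]  L1: P0=S P1=O  mem[L1]=35
16. P0: load  L1  bus=[-]  L1: P0=S P1=O  mem[L1]=35
17. P1: store L1 := 44  bus=[BusUpgr]  L1: P0=I P1=M  mem[L1]=35
18. P0: store L0 := 86  bus=[BusUpgr,Flush]  L0: P0=M P1=I  mem[L0]=9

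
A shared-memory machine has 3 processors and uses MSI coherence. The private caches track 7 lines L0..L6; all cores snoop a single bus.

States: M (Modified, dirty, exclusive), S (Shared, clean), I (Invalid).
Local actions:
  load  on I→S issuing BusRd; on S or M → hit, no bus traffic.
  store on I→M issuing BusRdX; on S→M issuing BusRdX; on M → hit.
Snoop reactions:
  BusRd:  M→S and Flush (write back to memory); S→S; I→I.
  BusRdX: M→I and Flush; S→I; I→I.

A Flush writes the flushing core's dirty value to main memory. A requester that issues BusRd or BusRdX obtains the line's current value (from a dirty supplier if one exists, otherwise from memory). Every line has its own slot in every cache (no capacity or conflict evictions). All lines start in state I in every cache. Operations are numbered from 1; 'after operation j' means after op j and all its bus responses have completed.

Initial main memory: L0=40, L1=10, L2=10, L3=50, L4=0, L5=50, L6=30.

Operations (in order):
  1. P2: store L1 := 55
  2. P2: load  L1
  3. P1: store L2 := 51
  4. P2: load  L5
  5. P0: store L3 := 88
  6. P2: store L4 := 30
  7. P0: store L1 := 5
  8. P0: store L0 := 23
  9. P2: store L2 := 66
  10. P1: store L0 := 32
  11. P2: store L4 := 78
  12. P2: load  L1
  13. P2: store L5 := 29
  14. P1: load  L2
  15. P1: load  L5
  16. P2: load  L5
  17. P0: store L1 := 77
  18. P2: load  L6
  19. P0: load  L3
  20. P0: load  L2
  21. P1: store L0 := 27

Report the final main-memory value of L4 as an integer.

memory[L4] = 0

step 1: P2: store L1 := 55  ⟶  IIM  (L1)  txn=BusRdX  M[L1]=10
step 2: P2: load  L1  ⟶  IIM  (L1)  txn=∅  M[L1]=10
step 3: P1: store L2 := 51  ⟶  IMI  (L2)  txn=BusRdX  M[L2]=10
step 4: P2: load  L5  ⟶  IIS  (L5)  txn=BusRd  M[L5]=50
step 5: P0: store L3 := 88  ⟶  MII  (L3)  txn=BusRdX  M[L3]=50
step 6: P2: store L4 := 30  ⟶  IIM  (L4)  txn=BusRdX  M[L4]=0
step 7: P0: store L1 := 5  ⟶  MII  (L1)  txn=BusRdX+Flush  M[L1]=55
step 8: P0: store L0 := 23  ⟶  MII  (L0)  txn=BusRdX  M[L0]=40
step 9: P2: store L2 := 66  ⟶  IIM  (L2)  txn=BusRdX+Flush  M[L2]=51
step 10: P1: store L0 := 32  ⟶  IMI  (L0)  txn=BusRdX+Flush  M[L0]=23
step 11: P2: store L4 := 78  ⟶  IIM  (L4)  txn=∅  M[L4]=0
step 12: P2: load  L1  ⟶  SIS  (L1)  txn=BusRd+Flush  M[L1]=5
step 13: P2: store L5 := 29  ⟶  IIM  (L5)  txn=BusRdX  M[L5]=50
step 14: P1: load  L2  ⟶  ISS  (L2)  txn=BusRd+Flush  M[L2]=66
step 15: P1: load  L5  ⟶  ISS  (L5)  txn=BusRd+Flush  M[L5]=29
step 16: P2: load  L5  ⟶  ISS  (L5)  txn=∅  M[L5]=29
step 17: P0: store L1 := 77  ⟶  MII  (L1)  txn=BusRdX  M[L1]=5
step 18: P2: load  L6  ⟶  IIS  (L6)  txn=BusRd  M[L6]=30
step 19: P0: load  L3  ⟶  MII  (L3)  txn=∅  M[L3]=50
step 20: P0: load  L2  ⟶  SSS  (L2)  txn=BusRd  M[L2]=66
step 21: P1: store L0 := 27  ⟶  IMI  (L0)  txn=∅  M[L0]=23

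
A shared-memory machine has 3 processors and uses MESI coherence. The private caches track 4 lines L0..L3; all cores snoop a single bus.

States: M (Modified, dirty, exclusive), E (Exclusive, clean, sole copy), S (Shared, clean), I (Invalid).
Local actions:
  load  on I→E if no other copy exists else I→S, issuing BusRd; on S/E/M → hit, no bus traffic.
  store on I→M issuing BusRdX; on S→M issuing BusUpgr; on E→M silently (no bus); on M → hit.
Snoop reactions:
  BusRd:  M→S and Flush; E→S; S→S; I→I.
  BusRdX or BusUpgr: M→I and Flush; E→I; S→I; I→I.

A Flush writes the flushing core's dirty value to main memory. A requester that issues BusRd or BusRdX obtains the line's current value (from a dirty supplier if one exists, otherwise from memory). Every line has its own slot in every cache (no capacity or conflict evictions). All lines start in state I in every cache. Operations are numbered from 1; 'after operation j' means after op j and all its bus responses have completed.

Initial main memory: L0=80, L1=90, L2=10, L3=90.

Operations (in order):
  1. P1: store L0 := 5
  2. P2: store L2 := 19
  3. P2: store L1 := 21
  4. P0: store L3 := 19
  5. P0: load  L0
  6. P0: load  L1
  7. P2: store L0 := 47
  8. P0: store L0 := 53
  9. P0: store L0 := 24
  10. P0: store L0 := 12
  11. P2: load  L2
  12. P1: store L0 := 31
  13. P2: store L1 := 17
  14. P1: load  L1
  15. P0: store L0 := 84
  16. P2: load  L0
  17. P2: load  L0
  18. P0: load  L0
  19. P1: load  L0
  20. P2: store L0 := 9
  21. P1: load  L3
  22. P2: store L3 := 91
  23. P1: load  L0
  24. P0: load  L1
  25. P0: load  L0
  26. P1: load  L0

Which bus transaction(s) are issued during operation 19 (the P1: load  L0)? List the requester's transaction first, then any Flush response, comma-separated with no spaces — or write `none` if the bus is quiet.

1. P1: store L0 := 5  bus=[BusRdX]  L0: P0=I P1=M P2=I  mem[L0]=80
2. P2: store L2 := 19  bus=[BusRdX]  L2: P0=I P1=I P2=M  mem[L2]=10
3. P2: store L1 := 21  bus=[BusRdX]  L1: P0=I P1=I P2=M  mem[L1]=90
4. P0: store L3 := 19  bus=[BusRdX]  L3: P0=M P1=I P2=I  mem[L3]=90
5. P0: load  L0  bus=[BusRd,Flush]  L0: P0=S P1=S P2=I  mem[L0]=5
6. P0: load  L1  bus=[BusRd,Flush]  L1: P0=S P1=I P2=S  mem[L1]=21
7. P2: store L0 := 47  bus=[BusRdX]  L0: P0=I P1=I P2=M  mem[L0]=5
8. P0: store L0 := 53  bus=[BusRdX,Flush]  L0: P0=M P1=I P2=I  mem[L0]=47
9. P0: store L0 := 24  bus=[-]  L0: P0=M P1=I P2=I  mem[L0]=47
10. P0: store L0 := 12  bus=[-]  L0: P0=M P1=I P2=I  mem[L0]=47
11. P2: load  L2  bus=[-]  L2: P0=I P1=I P2=M  mem[L2]=10
12. P1: store L0 := 31  bus=[BusRdX,Flush]  L0: P0=I P1=M P2=I  mem[L0]=12
13. P2: store L1 := 17  bus=[BusUpgr]  L1: P0=I P1=I P2=M  mem[L1]=21
14. P1: load  L1  bus=[BusRd,Flush]  L1: P0=I P1=S P2=S  mem[L1]=17
15. P0: store L0 := 84  bus=[BusRdX,Flush]  L0: P0=M P1=I P2=I  mem[L0]=31
16. P2: load  L0  bus=[BusRd,Flush]  L0: P0=S P1=I P2=S  mem[L0]=84
17. P2: load  L0  bus=[-]  L0: P0=S P1=I P2=S  mem[L0]=84
18. P0: load  L0  bus=[-]  L0: P0=S P1=I P2=S  mem[L0]=84
19. P1: load  L0  bus=[BusRd]  L0: P0=S P1=S P2=S  mem[L0]=84
20. P2: store L0 := 9  bus=[BusUpgr]  L0: P0=I P1=I P2=M  mem[L0]=84
21. P1: load  L3  bus=[BusRd,Flush]  L3: P0=S P1=S P2=I  mem[L3]=19
22. P2: store L3 := 91  bus=[BusRdX]  L3: P0=I P1=I P2=M  mem[L3]=19
23. P1: load  L0  bus=[BusRd,Flush]  L0: P0=I P1=S P2=S  mem[L0]=9
24. P0: load  L1  bus=[BusRd]  L1: P0=S P1=S P2=S  mem[L1]=17
25. P0: load  L0  bus=[BusRd]  L0: P0=S P1=S P2=S  mem[L0]=9
26. P1: load  L0  bus=[-]  L0: P0=S P1=S P2=S  mem[L0]=9

bus = BusRd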